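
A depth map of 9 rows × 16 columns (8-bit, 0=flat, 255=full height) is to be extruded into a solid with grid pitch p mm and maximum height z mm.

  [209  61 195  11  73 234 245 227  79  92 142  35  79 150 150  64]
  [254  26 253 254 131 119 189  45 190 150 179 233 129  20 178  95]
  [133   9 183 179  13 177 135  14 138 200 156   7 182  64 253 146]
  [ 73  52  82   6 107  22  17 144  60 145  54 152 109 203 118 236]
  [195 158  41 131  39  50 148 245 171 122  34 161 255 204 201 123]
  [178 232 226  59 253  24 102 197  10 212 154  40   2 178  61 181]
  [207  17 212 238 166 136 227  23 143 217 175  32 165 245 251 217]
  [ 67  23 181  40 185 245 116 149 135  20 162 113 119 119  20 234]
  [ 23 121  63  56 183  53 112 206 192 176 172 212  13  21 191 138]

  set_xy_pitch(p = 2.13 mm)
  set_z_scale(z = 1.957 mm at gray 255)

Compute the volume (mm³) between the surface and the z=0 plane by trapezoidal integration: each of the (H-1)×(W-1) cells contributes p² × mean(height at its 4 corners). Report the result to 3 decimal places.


547.033

height_mm = gray/255 × 1.957; cell vol = 2.13² × mean(4 corners)
unit = 2.13² × 1.957 / (4×255) = 0.00870462 mm³ per gray-sum
row 0: Σ corner-gray over 15 cells = 8360  → 72.7706
row 1: Σ corner-gray over 15 cells = 8240  → 71.7261
row 2: Σ corner-gray over 15 cells = 6550  → 57.0153
row 3: Σ corner-gray over 15 cells = 7089  → 61.7071
row 4: Σ corner-gray over 15 cells = 8097  → 70.4813
row 5: Σ corner-gray over 15 cells = 8777  → 76.4005
row 6: Σ corner-gray over 15 cells = 8473  → 73.7543
row 7: Σ corner-gray over 15 cells = 7258  → 63.1781
Σ rows: total corner-gray = 62844  → 547.0332 mm³


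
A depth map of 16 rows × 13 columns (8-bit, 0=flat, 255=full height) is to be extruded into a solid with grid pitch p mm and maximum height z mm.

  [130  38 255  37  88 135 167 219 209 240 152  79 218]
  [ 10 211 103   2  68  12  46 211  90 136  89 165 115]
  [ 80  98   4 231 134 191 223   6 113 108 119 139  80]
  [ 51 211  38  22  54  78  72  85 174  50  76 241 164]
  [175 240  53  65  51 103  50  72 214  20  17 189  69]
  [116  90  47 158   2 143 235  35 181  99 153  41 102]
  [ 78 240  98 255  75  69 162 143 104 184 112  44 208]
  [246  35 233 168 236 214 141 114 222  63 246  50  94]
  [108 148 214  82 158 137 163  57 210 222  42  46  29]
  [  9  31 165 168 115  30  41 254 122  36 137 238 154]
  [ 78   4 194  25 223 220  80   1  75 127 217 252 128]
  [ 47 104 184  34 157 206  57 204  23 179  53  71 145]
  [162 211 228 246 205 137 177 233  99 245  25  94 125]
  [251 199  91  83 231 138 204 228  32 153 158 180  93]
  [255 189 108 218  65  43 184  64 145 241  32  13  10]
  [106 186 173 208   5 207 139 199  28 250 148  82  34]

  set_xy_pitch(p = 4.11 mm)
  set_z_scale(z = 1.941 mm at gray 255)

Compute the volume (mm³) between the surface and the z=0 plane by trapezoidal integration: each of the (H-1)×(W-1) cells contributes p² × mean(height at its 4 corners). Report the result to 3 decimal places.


height_mm = gray/255 × 1.941; cell vol = 4.11² × mean(4 corners)
unit = 4.11² × 1.941 / (4×255) = 0.0321447 mm³ per gray-sum
row 0: Σ corner-gray over 12 cells = 5977  → 192.1287
row 1: Σ corner-gray over 12 cells = 5283  → 169.8203
row 2: Σ corner-gray over 12 cells = 5309  → 170.6561
row 3: Σ corner-gray over 12 cells = 4809  → 154.5837
row 4: Σ corner-gray over 12 cells = 4978  → 160.0162
row 5: Σ corner-gray over 12 cells = 5844  → 187.8535
row 6: Σ corner-gray over 12 cells = 7042  → 226.3628
row 7: Σ corner-gray over 12 cells = 6879  → 221.1232
row 8: Σ corner-gray over 12 cells = 5932  → 190.6822
row 9: Σ corner-gray over 12 cells = 5879  → 188.9785
row 10: Σ corner-gray over 12 cells = 5778  → 185.7319
row 11: Σ corner-gray over 12 cells = 6823  → 219.3231
row 12: Σ corner-gray over 12 cells = 7825  → 251.5321
row 13: Σ corner-gray over 12 cells = 6607  → 212.3799
row 14: Σ corner-gray over 12 cells = 6259  → 201.1935
Σ rows: total corner-gray = 91224  → 2932.3656 mm³

2932.366


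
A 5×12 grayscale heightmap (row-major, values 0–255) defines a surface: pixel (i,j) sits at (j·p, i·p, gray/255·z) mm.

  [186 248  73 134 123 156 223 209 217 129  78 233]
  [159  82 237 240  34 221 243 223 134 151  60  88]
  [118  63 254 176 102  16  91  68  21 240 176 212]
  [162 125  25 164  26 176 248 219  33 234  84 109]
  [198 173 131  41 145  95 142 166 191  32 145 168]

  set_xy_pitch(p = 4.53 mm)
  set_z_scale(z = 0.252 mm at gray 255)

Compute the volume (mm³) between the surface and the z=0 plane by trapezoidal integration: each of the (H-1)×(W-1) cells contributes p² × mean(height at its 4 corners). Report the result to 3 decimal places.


125.971

height_mm = gray/255 × 0.252; cell vol = 4.53² × mean(4 corners)
unit = 4.53² × 0.252 / (4×255) = 0.00506987 mm³ per gray-sum
row 0: Σ corner-gray over 11 cells = 7096  → 35.9758
row 1: Σ corner-gray over 11 cells = 6241  → 31.6411
row 2: Σ corner-gray over 11 cells = 5683  → 28.8121
row 3: Σ corner-gray over 11 cells = 5827  → 29.5421
Σ rows: total corner-gray = 24847  → 125.9710 mm³


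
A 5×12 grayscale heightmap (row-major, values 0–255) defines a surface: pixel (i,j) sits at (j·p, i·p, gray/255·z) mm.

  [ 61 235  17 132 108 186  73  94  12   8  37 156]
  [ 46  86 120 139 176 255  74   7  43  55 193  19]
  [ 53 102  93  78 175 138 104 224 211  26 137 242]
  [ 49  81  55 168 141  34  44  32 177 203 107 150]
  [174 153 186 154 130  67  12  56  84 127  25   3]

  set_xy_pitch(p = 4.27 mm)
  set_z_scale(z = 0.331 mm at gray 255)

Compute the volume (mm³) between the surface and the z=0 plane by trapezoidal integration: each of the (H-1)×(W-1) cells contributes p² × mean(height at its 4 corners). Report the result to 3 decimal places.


113.696

height_mm = gray/255 × 0.331; cell vol = 4.27² × mean(4 corners)
unit = 4.27² × 0.331 / (4×255) = 0.00591675 mm³ per gray-sum
row 0: Σ corner-gray over 11 cells = 4382  → 25.9272
row 1: Σ corner-gray over 11 cells = 5232  → 30.9565
row 2: Σ corner-gray over 11 cells = 5154  → 30.4950
row 3: Σ corner-gray over 11 cells = 4448  → 26.3177
Σ rows: total corner-gray = 19216  → 113.6964 mm³


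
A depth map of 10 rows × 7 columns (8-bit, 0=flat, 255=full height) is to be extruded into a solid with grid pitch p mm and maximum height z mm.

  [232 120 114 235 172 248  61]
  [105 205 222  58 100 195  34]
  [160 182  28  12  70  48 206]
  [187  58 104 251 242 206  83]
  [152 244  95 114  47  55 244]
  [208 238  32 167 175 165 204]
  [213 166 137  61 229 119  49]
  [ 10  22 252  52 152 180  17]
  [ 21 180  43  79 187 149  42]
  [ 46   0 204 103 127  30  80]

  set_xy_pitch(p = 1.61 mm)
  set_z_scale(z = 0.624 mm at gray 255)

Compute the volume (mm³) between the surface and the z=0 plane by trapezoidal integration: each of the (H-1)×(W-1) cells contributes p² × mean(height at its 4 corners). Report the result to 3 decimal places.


height_mm = gray/255 × 0.624; cell vol = 1.61² × mean(4 corners)
unit = 1.61² × 0.624 / (4×255) = 0.00158576 mm³ per gray-sum
row 0: Σ corner-gray over 6 cells = 3770  → 5.9783
row 1: Σ corner-gray over 6 cells = 2745  → 4.3529
row 2: Σ corner-gray over 6 cells = 3038  → 4.8175
row 3: Σ corner-gray over 6 cells = 3498  → 5.5470
row 4: Σ corner-gray over 6 cells = 3472  → 5.5057
row 5: Σ corner-gray over 6 cells = 3652  → 5.7912
row 6: Σ corner-gray over 6 cells = 3029  → 4.8033
row 7: Σ corner-gray over 6 cells = 2682  → 4.2530
row 8: Σ corner-gray over 6 cells = 2393  → 3.7947
Σ rows: total corner-gray = 28279  → 44.8436 mm³

44.844


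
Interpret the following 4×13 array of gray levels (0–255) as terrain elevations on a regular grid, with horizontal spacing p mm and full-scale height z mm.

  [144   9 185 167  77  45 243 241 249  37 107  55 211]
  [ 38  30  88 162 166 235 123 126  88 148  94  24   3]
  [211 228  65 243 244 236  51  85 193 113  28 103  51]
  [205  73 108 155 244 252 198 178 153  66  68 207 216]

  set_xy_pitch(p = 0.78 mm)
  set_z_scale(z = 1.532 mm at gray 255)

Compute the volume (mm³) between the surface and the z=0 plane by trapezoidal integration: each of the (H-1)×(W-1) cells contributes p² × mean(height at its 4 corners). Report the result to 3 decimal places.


height_mm = gray/255 × 1.532; cell vol = 0.78² × mean(4 corners)
unit = 0.78² × 1.532 / (4×255) = 0.000913793 mm³ per gray-sum
row 0: Σ corner-gray over 12 cells = 5794  → 5.2945
row 1: Σ corner-gray over 12 cells = 6049  → 5.5275
row 2: Σ corner-gray over 12 cells = 7265  → 6.6387
Σ rows: total corner-gray = 19108  → 17.4608 mm³

17.461


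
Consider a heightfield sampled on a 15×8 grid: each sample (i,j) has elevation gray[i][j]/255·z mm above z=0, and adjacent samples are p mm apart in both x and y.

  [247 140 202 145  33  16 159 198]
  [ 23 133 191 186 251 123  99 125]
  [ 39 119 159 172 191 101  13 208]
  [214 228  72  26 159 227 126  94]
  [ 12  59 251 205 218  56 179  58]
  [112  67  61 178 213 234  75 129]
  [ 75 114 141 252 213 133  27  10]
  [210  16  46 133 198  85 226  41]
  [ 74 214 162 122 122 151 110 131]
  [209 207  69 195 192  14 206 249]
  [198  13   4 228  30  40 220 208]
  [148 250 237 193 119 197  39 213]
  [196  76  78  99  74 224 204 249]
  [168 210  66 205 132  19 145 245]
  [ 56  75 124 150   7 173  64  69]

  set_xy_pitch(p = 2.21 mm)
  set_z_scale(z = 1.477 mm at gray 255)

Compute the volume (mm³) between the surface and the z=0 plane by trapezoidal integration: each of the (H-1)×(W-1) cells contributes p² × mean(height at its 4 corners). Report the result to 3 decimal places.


height_mm = gray/255 × 1.477; cell vol = 2.21² × mean(4 corners)
unit = 2.21² × 1.477 / (4×255) = 0.00707237 mm³ per gray-sum
row 0: Σ corner-gray over 7 cells = 3949  → 27.9288
row 1: Σ corner-gray over 7 cells = 3871  → 27.3771
row 2: Σ corner-gray over 7 cells = 3741  → 26.4577
row 3: Σ corner-gray over 7 cells = 3990  → 28.2187
row 4: Σ corner-gray over 7 cells = 3903  → 27.6035
row 5: Σ corner-gray over 7 cells = 3742  → 26.4648
row 6: Σ corner-gray over 7 cells = 3504  → 24.7816
row 7: Σ corner-gray over 7 cells = 3626  → 25.6444
row 8: Σ corner-gray over 7 cells = 4191  → 29.6403
row 9: Σ corner-gray over 7 cells = 3700  → 26.1678
row 10: Σ corner-gray over 7 cells = 3907  → 27.6317
row 11: Σ corner-gray over 7 cells = 4386  → 31.0194
row 12: Σ corner-gray over 7 cells = 3922  → 27.7378
row 13: Σ corner-gray over 7 cells = 3278  → 23.1832
Σ rows: total corner-gray = 53710  → 379.8569 mm³

379.857


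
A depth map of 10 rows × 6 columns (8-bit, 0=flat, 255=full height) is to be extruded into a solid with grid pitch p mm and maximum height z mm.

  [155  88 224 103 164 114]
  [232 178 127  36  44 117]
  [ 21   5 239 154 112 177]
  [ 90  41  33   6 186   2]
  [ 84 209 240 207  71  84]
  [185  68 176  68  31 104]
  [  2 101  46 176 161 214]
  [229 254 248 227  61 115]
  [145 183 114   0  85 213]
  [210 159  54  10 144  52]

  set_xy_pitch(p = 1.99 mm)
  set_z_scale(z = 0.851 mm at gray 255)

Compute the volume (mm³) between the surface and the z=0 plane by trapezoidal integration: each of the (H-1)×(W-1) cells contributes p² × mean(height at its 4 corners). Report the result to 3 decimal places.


height_mm = gray/255 × 0.851; cell vol = 1.99² × mean(4 corners)
unit = 1.99² × 0.851 / (4×255) = 0.00330397 mm³ per gray-sum
row 0: Σ corner-gray over 5 cells = 2546  → 8.4119
row 1: Σ corner-gray over 5 cells = 2337  → 7.7214
row 2: Σ corner-gray over 5 cells = 1842  → 6.0859
row 3: Σ corner-gray over 5 cells = 2246  → 7.4207
row 4: Σ corner-gray over 5 cells = 2597  → 8.5804
row 5: Σ corner-gray over 5 cells = 2159  → 7.1333
row 6: Σ corner-gray over 5 cells = 3108  → 10.2687
row 7: Σ corner-gray over 5 cells = 3046  → 10.0639
row 8: Σ corner-gray over 5 cells = 2118  → 6.9978
Σ rows: total corner-gray = 21999  → 72.6839 mm³

72.684


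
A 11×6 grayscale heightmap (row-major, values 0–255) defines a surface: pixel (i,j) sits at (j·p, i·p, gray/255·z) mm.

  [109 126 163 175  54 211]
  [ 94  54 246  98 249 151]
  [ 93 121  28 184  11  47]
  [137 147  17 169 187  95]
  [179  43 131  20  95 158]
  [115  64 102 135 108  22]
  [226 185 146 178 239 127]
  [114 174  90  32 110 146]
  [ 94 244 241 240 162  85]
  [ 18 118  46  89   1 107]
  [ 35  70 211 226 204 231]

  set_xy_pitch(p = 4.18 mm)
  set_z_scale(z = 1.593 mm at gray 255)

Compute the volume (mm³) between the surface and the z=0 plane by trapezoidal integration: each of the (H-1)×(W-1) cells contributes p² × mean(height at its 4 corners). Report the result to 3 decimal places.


height_mm = gray/255 × 1.593; cell vol = 4.18² × mean(4 corners)
unit = 4.18² × 1.593 / (4×255) = 0.0272878 mm³ per gray-sum
row 0: Σ corner-gray over 5 cells = 2895  → 78.9981
row 1: Σ corner-gray over 5 cells = 2367  → 64.5902
row 2: Σ corner-gray over 5 cells = 2100  → 57.3043
row 3: Σ corner-gray over 5 cells = 2187  → 59.6784
row 4: Σ corner-gray over 5 cells = 1870  → 51.0281
row 5: Σ corner-gray over 5 cells = 2804  → 76.5149
row 6: Σ corner-gray over 5 cells = 2921  → 79.7076
row 7: Σ corner-gray over 5 cells = 3025  → 82.5455
row 8: Σ corner-gray over 5 cells = 2586  → 70.5662
row 9: Σ corner-gray over 5 cells = 2321  → 63.3349
Σ rows: total corner-gray = 25076  → 684.2683 mm³

684.268


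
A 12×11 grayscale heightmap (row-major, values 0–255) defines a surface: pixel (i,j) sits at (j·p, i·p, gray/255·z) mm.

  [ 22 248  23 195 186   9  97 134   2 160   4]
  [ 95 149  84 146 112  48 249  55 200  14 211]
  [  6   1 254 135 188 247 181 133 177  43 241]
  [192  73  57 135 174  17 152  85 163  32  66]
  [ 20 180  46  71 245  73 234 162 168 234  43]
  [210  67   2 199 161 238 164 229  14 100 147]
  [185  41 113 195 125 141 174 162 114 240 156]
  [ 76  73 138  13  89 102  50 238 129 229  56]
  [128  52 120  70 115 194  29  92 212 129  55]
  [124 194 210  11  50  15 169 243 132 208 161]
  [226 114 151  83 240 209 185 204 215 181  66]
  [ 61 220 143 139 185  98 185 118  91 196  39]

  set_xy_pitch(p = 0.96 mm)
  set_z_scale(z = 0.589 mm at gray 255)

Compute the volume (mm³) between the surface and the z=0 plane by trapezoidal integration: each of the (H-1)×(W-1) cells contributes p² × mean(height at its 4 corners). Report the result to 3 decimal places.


height_mm = gray/255 × 0.589; cell vol = 0.96² × mean(4 corners)
unit = 0.96² × 0.589 / (4×255) = 0.000532179 mm³ per gray-sum
row 0: Σ corner-gray over 10 cells = 4554  → 2.4235
row 1: Σ corner-gray over 10 cells = 5385  → 2.8658
row 2: Σ corner-gray over 10 cells = 4999  → 2.6604
row 3: Σ corner-gray over 10 cells = 4923  → 2.6199
row 4: Σ corner-gray over 10 cells = 5594  → 2.9770
row 5: Σ corner-gray over 10 cells = 5656  → 3.0100
row 6: Σ corner-gray over 10 cells = 5205  → 2.7700
row 7: Σ corner-gray over 10 cells = 4463  → 2.3751
row 8: Σ corner-gray over 10 cells = 4958  → 2.6385
row 9: Σ corner-gray over 10 cells = 6205  → 3.3022
row 10: Σ corner-gray over 10 cells = 6306  → 3.3559
Σ rows: total corner-gray = 58248  → 30.9984 mm³

30.998


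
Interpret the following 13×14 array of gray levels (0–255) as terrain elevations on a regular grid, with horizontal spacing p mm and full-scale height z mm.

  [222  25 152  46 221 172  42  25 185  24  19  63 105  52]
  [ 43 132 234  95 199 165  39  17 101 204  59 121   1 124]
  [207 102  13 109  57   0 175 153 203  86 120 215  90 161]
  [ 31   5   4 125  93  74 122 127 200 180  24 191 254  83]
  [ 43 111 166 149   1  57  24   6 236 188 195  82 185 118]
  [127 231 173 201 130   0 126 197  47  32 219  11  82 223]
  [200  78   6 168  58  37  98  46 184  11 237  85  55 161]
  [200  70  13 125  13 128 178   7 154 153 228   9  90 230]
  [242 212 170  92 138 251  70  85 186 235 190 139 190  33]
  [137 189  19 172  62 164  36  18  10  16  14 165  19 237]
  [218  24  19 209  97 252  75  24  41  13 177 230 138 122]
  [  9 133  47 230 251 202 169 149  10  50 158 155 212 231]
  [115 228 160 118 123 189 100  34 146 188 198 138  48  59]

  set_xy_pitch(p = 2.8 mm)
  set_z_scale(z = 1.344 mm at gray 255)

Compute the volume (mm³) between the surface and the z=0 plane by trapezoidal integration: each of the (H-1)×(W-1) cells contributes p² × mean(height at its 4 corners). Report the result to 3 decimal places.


750.087

height_mm = gray/255 × 1.344; cell vol = 2.8² × mean(4 corners)
unit = 2.8² × 1.344 / (4×255) = 0.0103304 mm³ per gray-sum
row 0: Σ corner-gray over 13 cells = 5333  → 55.0918
row 1: Σ corner-gray over 13 cells = 5915  → 61.1040
row 2: Σ corner-gray over 13 cells = 5926  → 61.2177
row 3: Σ corner-gray over 13 cells = 5873  → 60.6702
row 4: Σ corner-gray over 13 cells = 6209  → 64.1412
row 5: Σ corner-gray over 13 cells = 5735  → 59.2446
row 6: Σ corner-gray over 13 cells = 5253  → 54.2653
row 7: Σ corner-gray over 13 cells = 6957  → 71.8683
row 8: Σ corner-gray over 13 cells = 6333  → 65.4221
row 9: Σ corner-gray over 13 cells = 5080  → 52.4782
row 10: Σ corner-gray over 13 cells = 6710  → 69.3167
row 11: Σ corner-gray over 13 cells = 7286  → 75.2670
Σ rows: total corner-gray = 72610  → 750.0869 mm³


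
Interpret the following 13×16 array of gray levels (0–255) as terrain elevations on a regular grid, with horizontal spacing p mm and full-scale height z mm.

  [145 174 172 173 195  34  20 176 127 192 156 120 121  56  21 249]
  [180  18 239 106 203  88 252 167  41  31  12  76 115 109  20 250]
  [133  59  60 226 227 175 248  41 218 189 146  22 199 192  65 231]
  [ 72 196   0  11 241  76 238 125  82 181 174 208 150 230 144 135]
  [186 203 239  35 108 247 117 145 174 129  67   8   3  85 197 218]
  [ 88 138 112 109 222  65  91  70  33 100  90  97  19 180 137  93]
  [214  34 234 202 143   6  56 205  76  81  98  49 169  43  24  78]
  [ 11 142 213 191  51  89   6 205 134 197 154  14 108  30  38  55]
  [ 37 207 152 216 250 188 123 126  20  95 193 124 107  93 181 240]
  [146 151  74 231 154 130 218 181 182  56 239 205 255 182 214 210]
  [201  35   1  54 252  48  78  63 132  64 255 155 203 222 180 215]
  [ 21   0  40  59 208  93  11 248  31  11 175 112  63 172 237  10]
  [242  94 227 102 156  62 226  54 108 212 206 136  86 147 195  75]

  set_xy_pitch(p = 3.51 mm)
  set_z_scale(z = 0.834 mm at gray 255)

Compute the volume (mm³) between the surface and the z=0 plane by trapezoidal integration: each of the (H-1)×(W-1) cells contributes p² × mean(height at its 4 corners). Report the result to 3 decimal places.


931.788

height_mm = gray/255 × 0.834; cell vol = 3.51² × mean(4 corners)
unit = 3.51² × 0.834 / (4×255) = 0.0100735 mm³ per gray-sum
row 0: Σ corner-gray over 15 cells = 7252  → 73.0530
row 1: Σ corner-gray over 15 cells = 7882  → 79.3993
row 2: Σ corner-gray over 15 cells = 8817  → 88.8180
row 3: Σ corner-gray over 15 cells = 8237  → 82.9754
row 4: Σ corner-gray over 15 cells = 7025  → 70.7663
row 5: Σ corner-gray over 15 cells = 6239  → 62.8485
row 6: Σ corner-gray over 15 cells = 6342  → 63.8861
row 7: Σ corner-gray over 15 cells = 7637  → 76.9313
row 8: Σ corner-gray over 15 cells = 9727  → 97.9849
row 9: Σ corner-gray over 15 cells = 9200  → 92.6761
row 10: Σ corner-gray over 15 cells = 6851  → 69.0135
row 11: Σ corner-gray over 15 cells = 7290  → 73.4358
Σ rows: total corner-gray = 92499  → 931.7881 mm³


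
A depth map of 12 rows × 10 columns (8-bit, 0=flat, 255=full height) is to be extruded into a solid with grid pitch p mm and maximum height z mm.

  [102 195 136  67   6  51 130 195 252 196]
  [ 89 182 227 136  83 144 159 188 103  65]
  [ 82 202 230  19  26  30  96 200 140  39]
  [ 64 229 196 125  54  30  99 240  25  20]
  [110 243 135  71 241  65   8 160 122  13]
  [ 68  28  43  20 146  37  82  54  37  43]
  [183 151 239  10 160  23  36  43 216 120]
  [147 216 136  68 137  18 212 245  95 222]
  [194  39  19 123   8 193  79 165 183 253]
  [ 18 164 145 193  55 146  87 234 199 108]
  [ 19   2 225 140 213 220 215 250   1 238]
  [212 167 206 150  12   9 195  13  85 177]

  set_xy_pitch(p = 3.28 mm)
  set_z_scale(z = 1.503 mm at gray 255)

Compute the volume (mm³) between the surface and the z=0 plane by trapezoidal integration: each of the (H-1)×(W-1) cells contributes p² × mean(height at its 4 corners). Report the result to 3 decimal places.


768.022

height_mm = gray/255 × 1.503; cell vol = 3.28² × mean(4 corners)
unit = 3.28² × 1.503 / (4×255) = 0.0158528 mm³ per gray-sum
row 0: Σ corner-gray over 9 cells = 4960  → 78.6300
row 1: Σ corner-gray over 9 cells = 4605  → 73.0022
row 2: Σ corner-gray over 9 cells = 4087  → 64.7905
row 3: Σ corner-gray over 9 cells = 4293  → 68.0562
row 4: Σ corner-gray over 9 cells = 3218  → 51.0144
row 5: Σ corner-gray over 9 cells = 3064  → 48.5730
row 6: Σ corner-gray over 9 cells = 4682  → 74.2229
row 7: Σ corner-gray over 9 cells = 4688  → 74.3180
row 8: Σ corner-gray over 9 cells = 4637  → 73.5095
row 9: Σ corner-gray over 9 cells = 5361  → 84.9870
row 10: Σ corner-gray over 9 cells = 4852  → 76.9179
Σ rows: total corner-gray = 48447  → 768.0215 mm³


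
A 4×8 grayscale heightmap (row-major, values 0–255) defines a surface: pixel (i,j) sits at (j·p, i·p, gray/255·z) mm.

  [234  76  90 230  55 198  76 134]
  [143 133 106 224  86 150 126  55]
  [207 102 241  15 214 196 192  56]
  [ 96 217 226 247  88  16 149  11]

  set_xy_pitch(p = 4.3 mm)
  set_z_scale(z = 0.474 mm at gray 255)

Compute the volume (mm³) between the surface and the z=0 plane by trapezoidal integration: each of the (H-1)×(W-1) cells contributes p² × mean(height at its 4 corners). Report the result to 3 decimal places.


102.018

height_mm = gray/255 × 0.474; cell vol = 4.3² × mean(4 corners)
unit = 4.3² × 0.474 / (4×255) = 0.00859241 mm³ per gray-sum
row 0: Σ corner-gray over 7 cells = 3666  → 31.4998
row 1: Σ corner-gray over 7 cells = 4031  → 34.6360
row 2: Σ corner-gray over 7 cells = 4176  → 35.8819
Σ rows: total corner-gray = 11873  → 102.0177 mm³


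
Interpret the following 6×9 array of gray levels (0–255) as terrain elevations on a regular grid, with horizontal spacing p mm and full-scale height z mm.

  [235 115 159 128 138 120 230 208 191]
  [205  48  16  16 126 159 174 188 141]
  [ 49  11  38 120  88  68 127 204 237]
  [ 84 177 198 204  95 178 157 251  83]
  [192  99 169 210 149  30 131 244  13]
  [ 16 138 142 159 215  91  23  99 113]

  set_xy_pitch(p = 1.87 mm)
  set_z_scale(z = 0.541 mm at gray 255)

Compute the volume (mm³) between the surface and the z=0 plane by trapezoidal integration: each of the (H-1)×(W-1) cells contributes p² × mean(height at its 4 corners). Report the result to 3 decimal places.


height_mm = gray/255 × 0.541; cell vol = 1.87² × mean(4 corners)
unit = 1.87² × 0.541 / (4×255) = 0.00185473 mm³ per gray-sum
row 0: Σ corner-gray over 8 cells = 4422  → 8.2016
row 1: Σ corner-gray over 8 cells = 3398  → 6.3024
row 2: Σ corner-gray over 8 cells = 4285  → 7.9475
row 3: Σ corner-gray over 8 cells = 4956  → 9.1920
row 4: Σ corner-gray over 8 cells = 4132  → 7.6637
Σ rows: total corner-gray = 21193  → 39.3073 mm³

39.307


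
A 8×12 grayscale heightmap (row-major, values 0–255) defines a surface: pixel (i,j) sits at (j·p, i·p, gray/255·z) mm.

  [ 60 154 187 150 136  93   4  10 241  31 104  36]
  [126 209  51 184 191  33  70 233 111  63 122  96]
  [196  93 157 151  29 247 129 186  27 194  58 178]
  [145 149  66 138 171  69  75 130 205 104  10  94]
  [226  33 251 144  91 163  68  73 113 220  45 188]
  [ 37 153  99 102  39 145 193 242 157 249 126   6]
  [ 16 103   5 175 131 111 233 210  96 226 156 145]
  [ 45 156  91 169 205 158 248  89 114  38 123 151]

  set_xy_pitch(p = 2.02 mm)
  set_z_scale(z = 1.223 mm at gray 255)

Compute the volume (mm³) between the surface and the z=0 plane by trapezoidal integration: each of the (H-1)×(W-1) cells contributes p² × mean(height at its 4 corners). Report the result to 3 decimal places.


192.901

height_mm = gray/255 × 1.223; cell vol = 2.02² × mean(4 corners)
unit = 2.02² × 1.223 / (4×255) = 0.00489248 mm³ per gray-sum
row 0: Σ corner-gray over 11 cells = 5072  → 24.8147
row 1: Σ corner-gray over 11 cells = 5672  → 27.7501
row 2: Σ corner-gray over 11 cells = 5389  → 26.3656
row 3: Σ corner-gray over 11 cells = 5289  → 25.8763
row 4: Σ corner-gray over 11 cells = 5869  → 28.7140
row 5: Σ corner-gray over 11 cells = 6106  → 29.8735
row 6: Σ corner-gray over 11 cells = 6031  → 29.5065
Σ rows: total corner-gray = 39428  → 192.9007 mm³


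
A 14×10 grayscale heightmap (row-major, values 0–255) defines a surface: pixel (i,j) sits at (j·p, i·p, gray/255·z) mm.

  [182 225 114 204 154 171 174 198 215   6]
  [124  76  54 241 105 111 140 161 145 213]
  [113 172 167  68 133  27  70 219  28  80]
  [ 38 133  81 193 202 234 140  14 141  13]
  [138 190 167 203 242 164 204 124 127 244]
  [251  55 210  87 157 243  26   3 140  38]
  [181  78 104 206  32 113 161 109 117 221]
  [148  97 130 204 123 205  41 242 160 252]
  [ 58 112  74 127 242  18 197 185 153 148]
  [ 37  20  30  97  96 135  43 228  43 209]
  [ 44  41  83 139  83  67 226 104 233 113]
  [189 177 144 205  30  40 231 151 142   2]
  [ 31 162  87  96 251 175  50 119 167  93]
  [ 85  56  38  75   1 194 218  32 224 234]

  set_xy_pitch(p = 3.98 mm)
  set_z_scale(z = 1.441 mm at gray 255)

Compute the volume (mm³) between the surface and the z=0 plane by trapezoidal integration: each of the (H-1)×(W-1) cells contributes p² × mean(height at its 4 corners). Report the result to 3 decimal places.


height_mm = gray/255 × 1.441; cell vol = 3.98² × mean(4 corners)
unit = 3.98² × 1.441 / (4×255) = 0.0223784 mm³ per gray-sum
row 0: Σ corner-gray over 9 cells = 5501  → 123.1038
row 1: Σ corner-gray over 9 cells = 4364  → 97.6595
row 2: Σ corner-gray over 9 cells = 4288  → 95.9588
row 3: Σ corner-gray over 9 cells = 5551  → 124.2228
row 4: Σ corner-gray over 9 cells = 5355  → 119.8366
row 5: Σ corner-gray over 9 cells = 4373  → 97.8610
row 6: Σ corner-gray over 9 cells = 5046  → 112.9216
row 7: Σ corner-gray over 9 cells = 5226  → 116.9498
row 8: Σ corner-gray over 9 cells = 4052  → 90.6775
row 9: Σ corner-gray over 9 cells = 3739  → 83.6730
row 10: Σ corner-gray over 9 cells = 4540  → 101.5982
row 11: Σ corner-gray over 9 cells = 4769  → 106.7228
row 12: Σ corner-gray over 9 cells = 4333  → 96.9658
Σ rows: total corner-gray = 61137  → 1368.1511 mm³

1368.151


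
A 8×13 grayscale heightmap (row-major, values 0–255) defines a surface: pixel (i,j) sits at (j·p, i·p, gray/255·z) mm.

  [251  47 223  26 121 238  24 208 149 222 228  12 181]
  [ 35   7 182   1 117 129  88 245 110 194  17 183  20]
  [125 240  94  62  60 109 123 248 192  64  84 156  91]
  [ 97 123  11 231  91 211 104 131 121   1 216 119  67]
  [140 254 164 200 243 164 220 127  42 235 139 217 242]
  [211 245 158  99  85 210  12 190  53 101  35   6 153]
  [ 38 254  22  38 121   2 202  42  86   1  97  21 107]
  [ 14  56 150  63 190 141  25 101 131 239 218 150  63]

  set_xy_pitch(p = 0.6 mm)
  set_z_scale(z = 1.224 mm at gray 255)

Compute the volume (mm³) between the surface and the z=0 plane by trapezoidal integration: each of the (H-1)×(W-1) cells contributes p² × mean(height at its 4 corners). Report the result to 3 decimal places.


height_mm = gray/255 × 1.224; cell vol = 0.6² × mean(4 corners)
unit = 0.6² × 1.224 / (4×255) = 0.000432 mm³ per gray-sum
row 0: Σ corner-gray over 12 cells = 6029  → 2.6045
row 1: Σ corner-gray over 12 cells = 5681  → 2.4542
row 2: Σ corner-gray over 12 cells = 5962  → 2.5756
row 3: Σ corner-gray over 12 cells = 7274  → 3.1424
row 4: Σ corner-gray over 12 cells = 7144  → 3.0862
row 5: Σ corner-gray over 12 cells = 4669  → 2.0170
row 6: Σ corner-gray over 12 cells = 4922  → 2.1263
Σ rows: total corner-gray = 41681  → 18.0062 mm³

18.006


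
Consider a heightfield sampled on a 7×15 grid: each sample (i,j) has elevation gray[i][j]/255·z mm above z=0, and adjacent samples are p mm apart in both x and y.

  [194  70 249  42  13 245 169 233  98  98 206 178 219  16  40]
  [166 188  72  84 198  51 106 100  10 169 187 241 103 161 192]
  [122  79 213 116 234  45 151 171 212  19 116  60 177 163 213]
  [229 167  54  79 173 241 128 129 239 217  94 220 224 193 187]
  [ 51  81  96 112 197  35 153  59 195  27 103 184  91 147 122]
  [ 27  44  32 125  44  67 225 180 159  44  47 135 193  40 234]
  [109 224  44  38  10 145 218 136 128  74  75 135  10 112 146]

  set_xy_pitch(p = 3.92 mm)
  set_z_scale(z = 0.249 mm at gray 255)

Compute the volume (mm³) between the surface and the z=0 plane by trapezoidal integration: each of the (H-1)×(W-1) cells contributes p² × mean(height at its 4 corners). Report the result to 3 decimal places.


height_mm = gray/255 × 0.249; cell vol = 3.92² × mean(4 corners)
unit = 3.92² × 0.249 / (4×255) = 0.00375121 mm³ per gray-sum
row 0: Σ corner-gray over 14 cells = 7604  → 28.5242
row 1: Σ corner-gray over 14 cells = 7545  → 28.3029
row 2: Σ corner-gray over 14 cells = 8579  → 32.1816
row 3: Σ corner-gray over 14 cells = 7865  → 29.5033
row 4: Σ corner-gray over 14 cells = 6064  → 22.7473
row 5: Σ corner-gray over 14 cells = 5884  → 22.0721
Σ rows: total corner-gray = 43541  → 163.3314 mm³

163.331


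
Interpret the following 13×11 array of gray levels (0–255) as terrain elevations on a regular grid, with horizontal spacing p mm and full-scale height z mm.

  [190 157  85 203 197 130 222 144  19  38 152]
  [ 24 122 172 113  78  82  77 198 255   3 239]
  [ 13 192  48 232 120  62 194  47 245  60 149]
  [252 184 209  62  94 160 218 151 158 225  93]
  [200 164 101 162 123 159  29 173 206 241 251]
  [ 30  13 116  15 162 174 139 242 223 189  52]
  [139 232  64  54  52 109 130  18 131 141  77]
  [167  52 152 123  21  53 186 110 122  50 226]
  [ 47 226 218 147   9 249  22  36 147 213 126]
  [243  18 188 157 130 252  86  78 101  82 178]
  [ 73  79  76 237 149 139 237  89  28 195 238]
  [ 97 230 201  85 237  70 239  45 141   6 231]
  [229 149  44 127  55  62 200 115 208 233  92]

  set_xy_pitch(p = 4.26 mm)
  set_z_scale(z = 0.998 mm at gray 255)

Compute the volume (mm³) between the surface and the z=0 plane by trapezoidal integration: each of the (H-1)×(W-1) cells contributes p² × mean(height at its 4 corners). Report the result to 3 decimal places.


height_mm = gray/255 × 0.998; cell vol = 4.26² × mean(4 corners)
unit = 4.26² × 0.998 / (4×255) = 0.0177562 mm³ per gray-sum
row 0: Σ corner-gray over 10 cells = 5195  → 92.2434
row 1: Σ corner-gray over 10 cells = 5025  → 89.2248
row 2: Σ corner-gray over 10 cells = 5829  → 103.5008
row 3: Σ corner-gray over 10 cells = 6434  → 114.2433
row 4: Σ corner-gray over 10 cells = 5795  → 102.8971
row 5: Σ corner-gray over 10 cells = 4706  → 83.5606
row 6: Σ corner-gray over 10 cells = 4209  → 74.7358
row 7: Σ corner-gray over 10 cells = 4838  → 85.9044
row 8: Σ corner-gray over 10 cells = 5312  → 94.3208
row 9: Σ corner-gray over 10 cells = 5374  → 95.4217
row 10: Σ corner-gray over 10 cells = 5605  → 99.5234
row 11: Σ corner-gray over 10 cells = 5543  → 98.4225
Σ rows: total corner-gray = 63865  → 1133.9985 mm³

1133.999


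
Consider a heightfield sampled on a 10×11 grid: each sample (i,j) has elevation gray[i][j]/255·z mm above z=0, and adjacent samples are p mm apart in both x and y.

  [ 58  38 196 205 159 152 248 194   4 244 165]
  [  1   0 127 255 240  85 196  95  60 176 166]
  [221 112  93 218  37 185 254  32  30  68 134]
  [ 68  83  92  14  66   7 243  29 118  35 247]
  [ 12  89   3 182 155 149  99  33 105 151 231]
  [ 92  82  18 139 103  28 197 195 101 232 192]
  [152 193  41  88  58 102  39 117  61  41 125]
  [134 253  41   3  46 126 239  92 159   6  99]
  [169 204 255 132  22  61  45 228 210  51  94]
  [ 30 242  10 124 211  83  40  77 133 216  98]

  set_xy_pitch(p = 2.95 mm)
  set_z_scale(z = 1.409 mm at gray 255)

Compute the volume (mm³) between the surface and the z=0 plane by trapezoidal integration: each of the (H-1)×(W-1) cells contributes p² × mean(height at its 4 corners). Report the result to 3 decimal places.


height_mm = gray/255 × 1.409; cell vol = 2.95² × mean(4 corners)
unit = 2.95² × 1.409 / (4×255) = 0.0120214 mm³ per gray-sum
row 0: Σ corner-gray over 10 cells = 5738  → 68.9788
row 1: Σ corner-gray over 10 cells = 5048  → 60.6840
row 2: Σ corner-gray over 10 cells = 4102  → 49.3118
row 3: Σ corner-gray over 10 cells = 3864  → 46.4507
row 4: Σ corner-gray over 10 cells = 4649  → 55.8875
row 5: Σ corner-gray over 10 cells = 4231  → 50.8625
row 6: Σ corner-gray over 10 cells = 3920  → 47.1239
row 7: Σ corner-gray over 10 cells = 4842  → 58.2076
row 8: Σ corner-gray over 10 cells = 5079  → 61.0567
Σ rows: total corner-gray = 41473  → 498.5633 mm³

498.563


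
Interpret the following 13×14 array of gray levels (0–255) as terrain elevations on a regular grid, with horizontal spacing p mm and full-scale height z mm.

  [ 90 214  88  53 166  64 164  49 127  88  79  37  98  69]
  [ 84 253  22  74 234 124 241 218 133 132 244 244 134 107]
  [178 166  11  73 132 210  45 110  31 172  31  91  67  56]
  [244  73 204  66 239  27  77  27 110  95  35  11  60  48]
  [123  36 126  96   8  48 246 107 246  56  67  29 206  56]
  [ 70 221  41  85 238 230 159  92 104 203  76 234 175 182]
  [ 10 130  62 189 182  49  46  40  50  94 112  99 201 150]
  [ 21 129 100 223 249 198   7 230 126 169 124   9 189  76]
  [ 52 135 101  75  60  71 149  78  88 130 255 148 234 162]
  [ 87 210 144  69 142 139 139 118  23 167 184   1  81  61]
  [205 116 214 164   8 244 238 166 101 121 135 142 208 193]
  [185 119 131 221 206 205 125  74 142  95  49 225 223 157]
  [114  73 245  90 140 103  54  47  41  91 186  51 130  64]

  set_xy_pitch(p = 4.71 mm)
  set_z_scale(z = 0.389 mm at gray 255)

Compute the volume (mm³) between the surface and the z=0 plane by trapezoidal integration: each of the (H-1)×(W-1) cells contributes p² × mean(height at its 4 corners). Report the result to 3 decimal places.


height_mm = gray/255 × 0.389; cell vol = 4.71² × mean(4 corners)
unit = 4.71² × 0.389 / (4×255) = 0.00846041 mm³ per gray-sum
row 0: Σ corner-gray over 13 cells = 6910  → 58.4614
row 1: Σ corner-gray over 13 cells = 6809  → 57.6069
row 2: Σ corner-gray over 13 cells = 4852  → 41.0499
row 3: Σ corner-gray over 13 cells = 5061  → 42.8181
row 4: Σ corner-gray over 13 cells = 6689  → 56.5917
row 5: Σ corner-gray over 13 cells = 6636  → 56.1433
row 6: Σ corner-gray over 13 cells = 6271  → 53.0552
row 7: Σ corner-gray over 13 cells = 6865  → 58.0807
row 8: Σ corner-gray over 13 cells = 6244  → 52.8268
row 9: Σ corner-gray over 13 cells = 7094  → 60.0181
row 10: Σ corner-gray over 13 cells = 8084  → 68.3939
row 11: Σ corner-gray over 13 cells = 6652  → 56.2786
Σ rows: total corner-gray = 78167  → 661.3246 mm³

661.325


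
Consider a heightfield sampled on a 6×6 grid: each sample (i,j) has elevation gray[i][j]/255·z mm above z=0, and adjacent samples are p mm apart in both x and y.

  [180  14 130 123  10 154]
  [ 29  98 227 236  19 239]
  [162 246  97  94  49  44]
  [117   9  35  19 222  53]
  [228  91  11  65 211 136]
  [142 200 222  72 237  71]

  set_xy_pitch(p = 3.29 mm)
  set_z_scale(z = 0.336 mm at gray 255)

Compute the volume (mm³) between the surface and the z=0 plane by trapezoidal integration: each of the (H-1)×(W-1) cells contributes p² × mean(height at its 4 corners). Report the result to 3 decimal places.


height_mm = gray/255 × 0.336; cell vol = 3.29² × mean(4 corners)
unit = 3.29² × 0.336 / (4×255) = 0.00356559 mm³ per gray-sum
row 0: Σ corner-gray over 5 cells = 2316  → 8.2579
row 1: Σ corner-gray over 5 cells = 2606  → 9.2919
row 2: Σ corner-gray over 5 cells = 1918  → 6.8388
row 3: Σ corner-gray over 5 cells = 1860  → 6.6320
row 4: Σ corner-gray over 5 cells = 2795  → 9.9658
Σ rows: total corner-gray = 11495  → 40.9864 mm³

40.986


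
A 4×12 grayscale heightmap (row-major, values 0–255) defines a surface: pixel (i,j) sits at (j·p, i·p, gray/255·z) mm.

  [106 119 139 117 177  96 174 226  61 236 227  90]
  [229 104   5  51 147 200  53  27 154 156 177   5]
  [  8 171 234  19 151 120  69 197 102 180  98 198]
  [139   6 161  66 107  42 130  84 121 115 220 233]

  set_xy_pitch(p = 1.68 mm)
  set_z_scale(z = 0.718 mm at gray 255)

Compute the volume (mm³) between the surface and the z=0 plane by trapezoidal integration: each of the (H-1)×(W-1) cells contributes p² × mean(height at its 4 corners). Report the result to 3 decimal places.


32.495

height_mm = gray/255 × 0.718; cell vol = 1.68² × mean(4 corners)
unit = 1.68² × 0.718 / (4×255) = 0.00198675 mm³ per gray-sum
row 0: Σ corner-gray over 11 cells = 5722  → 11.3682
row 1: Σ corner-gray over 11 cells = 5270  → 10.4702
row 2: Σ corner-gray over 11 cells = 5364  → 10.6569
Σ rows: total corner-gray = 16356  → 32.4953 mm³


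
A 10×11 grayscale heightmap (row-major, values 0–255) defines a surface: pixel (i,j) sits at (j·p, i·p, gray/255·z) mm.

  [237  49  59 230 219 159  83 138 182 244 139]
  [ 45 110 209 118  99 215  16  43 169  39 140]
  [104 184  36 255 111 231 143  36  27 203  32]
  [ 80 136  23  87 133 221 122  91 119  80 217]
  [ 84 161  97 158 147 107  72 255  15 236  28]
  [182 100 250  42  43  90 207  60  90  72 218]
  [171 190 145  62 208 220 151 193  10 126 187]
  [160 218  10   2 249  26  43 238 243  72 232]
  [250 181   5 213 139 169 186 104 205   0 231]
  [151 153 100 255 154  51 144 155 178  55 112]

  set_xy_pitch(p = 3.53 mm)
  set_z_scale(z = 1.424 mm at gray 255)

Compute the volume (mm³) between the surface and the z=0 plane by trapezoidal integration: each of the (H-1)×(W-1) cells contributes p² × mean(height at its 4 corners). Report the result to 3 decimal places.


814.864

height_mm = gray/255 × 1.424; cell vol = 3.53² × mean(4 corners)
unit = 3.53² × 1.424 / (4×255) = 0.0173964 mm³ per gray-sum
row 0: Σ corner-gray over 10 cells = 5323  → 92.6010
row 1: Σ corner-gray over 10 cells = 4809  → 83.6593
row 2: Σ corner-gray over 10 cells = 4909  → 85.3989
row 3: Σ corner-gray over 10 cells = 4929  → 85.7468
row 4: Σ corner-gray over 10 cells = 4916  → 85.5207
row 5: Σ corner-gray over 10 cells = 5276  → 91.7834
row 6: Σ corner-gray over 10 cells = 5562  → 96.7587
row 7: Σ corner-gray over 10 cells = 5479  → 95.3148
row 8: Σ corner-gray over 10 cells = 5638  → 98.0809
Σ rows: total corner-gray = 46841  → 814.8645 mm³


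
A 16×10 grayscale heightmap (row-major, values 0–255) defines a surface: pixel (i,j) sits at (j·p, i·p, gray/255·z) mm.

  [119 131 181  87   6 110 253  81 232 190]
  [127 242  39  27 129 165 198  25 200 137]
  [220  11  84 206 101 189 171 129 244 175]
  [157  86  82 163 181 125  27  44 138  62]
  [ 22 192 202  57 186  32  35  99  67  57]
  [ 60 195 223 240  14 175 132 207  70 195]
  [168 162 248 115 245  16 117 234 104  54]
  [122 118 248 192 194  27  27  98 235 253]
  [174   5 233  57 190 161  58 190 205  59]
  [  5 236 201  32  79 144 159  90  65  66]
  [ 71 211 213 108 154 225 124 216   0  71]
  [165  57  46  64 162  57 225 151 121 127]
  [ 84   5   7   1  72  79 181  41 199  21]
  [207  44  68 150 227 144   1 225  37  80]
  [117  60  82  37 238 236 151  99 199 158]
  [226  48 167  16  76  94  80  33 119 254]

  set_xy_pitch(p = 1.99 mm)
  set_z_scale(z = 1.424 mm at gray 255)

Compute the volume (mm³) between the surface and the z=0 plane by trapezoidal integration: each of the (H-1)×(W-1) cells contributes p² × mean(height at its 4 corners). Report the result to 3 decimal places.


375.840

height_mm = gray/255 × 1.424; cell vol = 1.99² × mean(4 corners)
unit = 1.99² × 1.424 / (4×255) = 0.00552861 mm³ per gray-sum
row 0: Σ corner-gray over 9 cells = 4785  → 26.4544
row 1: Σ corner-gray over 9 cells = 4979  → 27.5270
row 2: Σ corner-gray over 9 cells = 4576  → 25.2989
row 3: Σ corner-gray over 9 cells = 3730  → 20.6217
row 4: Σ corner-gray over 9 cells = 4586  → 25.3542
row 5: Σ corner-gray over 9 cells = 5471  → 30.2470
row 6: Σ corner-gray over 9 cells = 5357  → 29.6168
row 7: Σ corner-gray over 9 cells = 5084  → 28.1075
row 8: Σ corner-gray over 9 cells = 4514  → 24.9561
row 9: Σ corner-gray over 9 cells = 4727  → 26.1337
row 10: Σ corner-gray over 9 cells = 4702  → 25.9955
row 11: Σ corner-gray over 9 cells = 3333  → 18.4269
row 12: Σ corner-gray over 9 cells = 3354  → 18.5430
row 13: Σ corner-gray over 9 cells = 4558  → 25.1994
row 14: Σ corner-gray over 9 cells = 4225  → 23.3584
Σ rows: total corner-gray = 67981  → 375.8404 mm³
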